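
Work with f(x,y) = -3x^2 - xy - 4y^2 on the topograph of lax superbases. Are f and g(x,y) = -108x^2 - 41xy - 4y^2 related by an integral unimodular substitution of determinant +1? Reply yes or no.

D₁ = -47, D₂ = -47
f is negative-definite; reduce −f:
−f: reduced (well bottom): (3,1,4) with a≤c, −a<b≤a
flip sign back: reduced form of f is (-3,-1,-4)
g is negative-definite; reduce −g:
−g: flip: (108,41,4)→(4,-41,108)
−g: translate: b→-1 (≡-41 mod 8), so (4,-41,108)→(4,-1,3)
−g: flip: (4,-1,3)→(3,1,4)
−g: reduced (well bottom): (3,1,4) with a≤c, −a<b≤a
flip sign back: reduced form of g is (-3,-1,-4)
reduced forms (-3, -1, -4) vs (-3, -1, -4) ⇒ equivalent

yes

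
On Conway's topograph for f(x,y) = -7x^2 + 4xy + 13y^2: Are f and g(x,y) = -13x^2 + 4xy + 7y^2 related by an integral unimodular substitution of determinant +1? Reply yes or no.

D₁ = 380, D₂ = 380
river cycle of f (length 4): (-7, 18, 2), (2, 18, -7), (-7, 10, 10), (10, 10, -7)
river cycle of g (length 4): (7, 10, -10), (-10, 10, 7), (7, 18, -2), (-2, 18, 7)
cycles differ ⇒ inequivalent

no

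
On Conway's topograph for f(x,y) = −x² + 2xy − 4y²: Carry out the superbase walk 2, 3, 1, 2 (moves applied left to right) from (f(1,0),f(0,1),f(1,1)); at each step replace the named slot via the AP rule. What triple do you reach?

start (-1,-4,-3) = (f(1,0),f(0,1),f(1,1))
replace slot 2: 2·((-1)+(-3)) − (-4) = -4 → (-1,-4,-3)
replace slot 3: 2·((-1)+(-4)) − (-3) = -7 → (-1,-4,-7)
replace slot 1: 2·((-4)+(-7)) − (-1) = -21 → (-21,-4,-7)
replace slot 2: 2·((-21)+(-7)) − (-4) = -52 → (-21,-52,-7)

-21,-52,-7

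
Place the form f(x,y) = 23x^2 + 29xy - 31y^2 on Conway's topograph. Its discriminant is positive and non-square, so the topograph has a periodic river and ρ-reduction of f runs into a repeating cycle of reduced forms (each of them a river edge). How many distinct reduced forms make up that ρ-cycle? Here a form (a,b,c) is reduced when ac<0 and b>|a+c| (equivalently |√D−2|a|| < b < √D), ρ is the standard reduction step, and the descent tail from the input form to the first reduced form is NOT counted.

D = 3693, ⌊√D⌋ = 60
river: ρ → (-31,33,21)
river: ρ → (21,51,-13)
river: ρ → (-13,53,17)
river: ρ → (17,49,-19)
river: ρ → (-19,27,39)
river: ρ → (39,51,-7)
river: ρ → (-7,47,53)
river: ρ → (53,59,-1)
river: ρ → (-1,59,53)
river: ρ → (53,47,-7)
river: ρ → (-7,51,39)
river: ρ → (39,27,-19)
river: ρ → (-19,49,17)
river: ρ → (17,53,-13)
river: ρ → (-13,51,21)
river: ρ → (21,33,-31)
river: ρ → (-31,29,23)
river: ρ → (23,17,-37)
river: ρ → (-37,57,3)
river: ρ → (3,57,-37)
river: ρ → (-37,17,23)
river: ρ → (23,29,-31)
ρ-cycle length = 22 (tail of 0 descent steps not counted)

22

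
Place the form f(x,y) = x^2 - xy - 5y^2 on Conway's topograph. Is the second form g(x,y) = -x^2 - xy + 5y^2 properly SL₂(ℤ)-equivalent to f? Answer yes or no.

D₁ = 21, D₂ = 21
river cycle of f (length 2): (1, 3, -3), (-3, 3, 1)
river cycle of g (length 2): (-1, 3, 3), (3, 3, -1)
cycles differ ⇒ inequivalent

no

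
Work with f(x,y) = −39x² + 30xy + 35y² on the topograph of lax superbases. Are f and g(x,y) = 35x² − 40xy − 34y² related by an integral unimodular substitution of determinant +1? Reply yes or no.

D₁ = 6360, D₂ = 6360
river cycle of f (length 8): (35, 40, -34), (-34, 28, 41), (41, 54, -21), (-21, 72, 14), (14, 68, -31), (-31, 56, 26), (26, 48, -39), (-39, 30, 35)
river cycle of g (length 8): (-34, 40, 35), (35, 30, -39), (-39, 48, 26), (26, 56, -31), (-31, 68, 14), (14, 72, -21), (-21, 54, 41), (41, 28, -34)
cycles differ ⇒ inequivalent

no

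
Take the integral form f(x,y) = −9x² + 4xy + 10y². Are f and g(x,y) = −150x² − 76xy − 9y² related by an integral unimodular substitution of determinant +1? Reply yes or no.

D₁ = 376, D₂ = 376
river cycle of f (length 16): (10, 16, -3), (-3, 14, 15), (15, 16, -2), (-2, 16, 15), (15, 14, -3), (-3, 16, 10), (10, 4, -9), (-9, 14, 5), (5, 16, -6), (-6, 8, 13), … (6 more)
river cycle of g (length 16): (-9, 4, 10), (10, 16, -3), (-3, 14, 15), (15, 16, -2), (-2, 16, 15), (15, 14, -3), (-3, 16, 10), (10, 4, -9), (-9, 14, 5), (5, 16, -6), … (6 more)
cycles coincide ⇒ equivalent

yes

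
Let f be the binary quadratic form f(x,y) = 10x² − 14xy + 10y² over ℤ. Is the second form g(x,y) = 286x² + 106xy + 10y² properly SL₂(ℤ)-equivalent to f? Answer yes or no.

D₁ = -204, D₂ = -204
f: translate: b→6 (≡-14 mod 20), so (10,-14,10)→(10,6,6)
f: flip: (10,6,6)→(6,-6,10)
f: translate: b→6 (≡-6 mod 12), so (6,-6,10)→(6,6,10)
f: reduced (well bottom): (6,6,10) with a≤c, −a<b≤a
g: flip: (286,106,10)→(10,-106,286)
g: translate: b→-6 (≡-106 mod 20), so (10,-106,286)→(10,-6,6)
g: flip: (10,-6,6)→(6,6,10)
g: reduced (well bottom): (6,6,10) with a≤c, −a<b≤a
reduced forms (6, 6, 10) vs (6, 6, 10) ⇒ equivalent

yes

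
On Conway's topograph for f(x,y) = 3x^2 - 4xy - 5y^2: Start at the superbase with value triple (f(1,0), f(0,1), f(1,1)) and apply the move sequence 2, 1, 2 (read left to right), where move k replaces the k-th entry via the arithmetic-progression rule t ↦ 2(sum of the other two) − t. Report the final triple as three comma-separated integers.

start (3,-5,-6) = (f(1,0),f(0,1),f(1,1))
replace slot 2: 2·(3+(-6)) − (-5) = -1 → (3,-1,-6)
replace slot 1: 2·((-1)+(-6)) − 3 = -17 → (-17,-1,-6)
replace slot 2: 2·((-17)+(-6)) − (-1) = -45 → (-17,-45,-6)

-17,-45,-6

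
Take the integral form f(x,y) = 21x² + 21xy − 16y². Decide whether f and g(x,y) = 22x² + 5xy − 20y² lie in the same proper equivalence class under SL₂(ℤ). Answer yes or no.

D₁ = 1785, D₂ = 1785
river cycle of f (length 6): (-16, 11, 26), (26, 41, -1), (-1, 41, 26), (26, 11, -16), (-16, 21, 21), (21, 21, -16)
river cycle of g (length 6): (-20, 35, 7), (7, 35, -20), (-20, 5, 22), (22, 39, -3), (-3, 39, 22), (22, 5, -20)
cycles differ ⇒ inequivalent

no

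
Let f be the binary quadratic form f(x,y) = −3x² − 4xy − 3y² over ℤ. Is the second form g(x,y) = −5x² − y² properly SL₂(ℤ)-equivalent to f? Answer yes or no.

D₁ = -20, D₂ = -20
f is negative-definite; reduce −f:
−f: translate: b→-2 (≡4 mod 6), so (3,4,3)→(3,-2,2)
−f: flip: (3,-2,2)→(2,2,3)
−f: reduced (well bottom): (2,2,3) with a≤c, −a<b≤a
flip sign back: reduced form of f is (-2,-2,-3)
g is negative-definite; reduce −g:
−g: flip: (5,0,1)→(1,0,5)
−g: reduced (well bottom): (1,0,5) with a≤c, −a<b≤a
flip sign back: reduced form of g is (-1,0,-5)
reduced forms (-2, -2, -3) vs (-1, 0, -5) ⇒ inequivalent

no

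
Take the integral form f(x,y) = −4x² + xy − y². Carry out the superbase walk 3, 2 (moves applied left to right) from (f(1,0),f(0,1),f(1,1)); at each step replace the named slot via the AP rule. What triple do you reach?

start (-4,-1,-4) = (f(1,0),f(0,1),f(1,1))
replace slot 3: 2·((-4)+(-1)) − (-4) = -6 → (-4,-1,-6)
replace slot 2: 2·((-4)+(-6)) − (-1) = -19 → (-4,-19,-6)

-4,-19,-6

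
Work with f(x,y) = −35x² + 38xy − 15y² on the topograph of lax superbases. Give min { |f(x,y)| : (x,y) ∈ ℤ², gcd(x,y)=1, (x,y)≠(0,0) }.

translate: b→32 (≡-38 mod 70), so (35,-38,15)→(35,32,12)
flip: (35,32,12)→(12,-32,35)
translate: b→-8 (≡-32 mod 24), so (12,-32,35)→(12,-8,15)
reduced (well bottom): (12,-8,15) with a≤c, −a<b≤a
well minimum |f| = |-12| = 12 (negative-definite)

12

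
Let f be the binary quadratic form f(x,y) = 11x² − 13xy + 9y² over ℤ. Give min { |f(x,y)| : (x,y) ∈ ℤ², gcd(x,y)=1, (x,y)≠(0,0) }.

translate: b→9 (≡-13 mod 22), so (11,-13,9)→(11,9,7)
flip: (11,9,7)→(7,-9,11)
translate: b→5 (≡-9 mod 14), so (7,-9,11)→(7,5,9)
reduced (well bottom): (7,5,9) with a≤c, −a<b≤a
well minimum = a = 7

7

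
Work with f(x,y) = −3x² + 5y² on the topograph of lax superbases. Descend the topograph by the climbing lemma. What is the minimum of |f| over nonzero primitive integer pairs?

descent: ρ → (5,0,-3)
descent: ρ → (-3,6,2)  [lands on river]
river: ρ → (2,6,-3)
closes: descent 2, river 2
min |a| on river = 2

2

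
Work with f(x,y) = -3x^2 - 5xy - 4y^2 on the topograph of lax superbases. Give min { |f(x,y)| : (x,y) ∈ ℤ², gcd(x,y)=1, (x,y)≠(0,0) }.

translate: b→-1 (≡5 mod 6), so (3,5,4)→(3,-1,2)
flip: (3,-1,2)→(2,1,3)
reduced (well bottom): (2,1,3) with a≤c, −a<b≤a
well minimum |f| = |-2| = 2 (negative-definite)

2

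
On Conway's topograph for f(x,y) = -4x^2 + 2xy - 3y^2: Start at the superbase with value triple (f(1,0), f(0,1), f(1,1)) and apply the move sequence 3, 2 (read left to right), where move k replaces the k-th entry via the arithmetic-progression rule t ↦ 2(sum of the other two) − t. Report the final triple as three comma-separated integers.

start (-4,-3,-5) = (f(1,0),f(0,1),f(1,1))
replace slot 3: 2·((-4)+(-3)) − (-5) = -9 → (-4,-3,-9)
replace slot 2: 2·((-4)+(-9)) − (-3) = -23 → (-4,-23,-9)

-4,-23,-9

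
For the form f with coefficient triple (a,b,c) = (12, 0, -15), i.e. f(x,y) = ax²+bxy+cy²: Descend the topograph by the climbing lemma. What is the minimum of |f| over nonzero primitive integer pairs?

descent: ρ → (-15,0,12)
descent: ρ → (12,24,-3)  [lands on river]
river: ρ → (-3,24,12)
closes: descent 2, river 2
min |a| on river = 3

3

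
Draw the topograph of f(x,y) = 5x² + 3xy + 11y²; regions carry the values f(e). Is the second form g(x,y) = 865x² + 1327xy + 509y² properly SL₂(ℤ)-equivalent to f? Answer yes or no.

D₁ = -211, D₂ = -211
f: reduced (well bottom): (5,3,11) with a≤c, −a<b≤a
g: translate: b→-403 (≡1327 mod 1730), so (865,1327,509)→(865,-403,47)
g: flip: (865,-403,47)→(47,403,865)
g: translate: b→27 (≡403 mod 94), so (47,403,865)→(47,27,5)
g: flip: (47,27,5)→(5,-27,47)
g: translate: b→3 (≡-27 mod 10), so (5,-27,47)→(5,3,11)
g: reduced (well bottom): (5,3,11) with a≤c, −a<b≤a
reduced forms (5, 3, 11) vs (5, 3, 11) ⇒ equivalent

yes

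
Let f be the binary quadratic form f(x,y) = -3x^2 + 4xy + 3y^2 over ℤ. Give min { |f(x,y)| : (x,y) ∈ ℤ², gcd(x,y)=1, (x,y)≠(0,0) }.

river: ρ → (3,2,-4)
river: ρ → (-4,6,1)
river: ρ → (1,6,-4)
river: ρ → (-4,2,3)
river: ρ → (3,4,-3)
river: ρ → (-3,2,4)
river: ρ → (4,6,-1)
river: ρ → (-1,6,4)
river: ρ → (4,2,-3)
river: ρ → (-3,4,3)
closes: descent 0, river 10
min |a| on river = 1

1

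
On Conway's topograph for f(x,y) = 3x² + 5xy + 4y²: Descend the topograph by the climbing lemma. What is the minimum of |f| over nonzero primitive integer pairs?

translate: b→-1 (≡5 mod 6), so (3,5,4)→(3,-1,2)
flip: (3,-1,2)→(2,1,3)
reduced (well bottom): (2,1,3) with a≤c, −a<b≤a
well minimum = a = 2

2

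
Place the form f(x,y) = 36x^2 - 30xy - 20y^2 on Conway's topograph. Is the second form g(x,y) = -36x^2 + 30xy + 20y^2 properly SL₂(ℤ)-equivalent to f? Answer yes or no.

D₁ = 3780, D₂ = 3780
river cycle of f (length 12): (-20, 30, 36), (36, 42, -14), (-14, 42, 36), (36, 30, -20), (-20, 50, 16), (16, 46, -26), (-26, 58, 4), (4, 54, -54), (-54, 54, 4), (4, 58, -26), … (2 more)
river cycle of g (length 12): (20, 50, -16), (-16, 46, 26), (26, 58, -4), (-4, 54, 54), (54, 54, -4), (-4, 58, 26), (26, 46, -16), (-16, 50, 20), (20, 30, -36), (-36, 42, 14), … (2 more)
cycles differ ⇒ inequivalent

no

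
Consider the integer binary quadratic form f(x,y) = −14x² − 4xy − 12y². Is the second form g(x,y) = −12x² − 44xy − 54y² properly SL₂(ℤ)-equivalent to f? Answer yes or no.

D₁ = -656, D₂ = -656
f is negative-definite; reduce −f:
−f: flip: (14,4,12)→(12,-4,14)
−f: reduced (well bottom): (12,-4,14) with a≤c, −a<b≤a
flip sign back: reduced form of f is (-12,4,-14)
g is negative-definite; reduce −g:
−g: translate: b→-4 (≡44 mod 24), so (12,44,54)→(12,-4,14)
−g: reduced (well bottom): (12,-4,14) with a≤c, −a<b≤a
flip sign back: reduced form of g is (-12,4,-14)
reduced forms (-12, 4, -14) vs (-12, 4, -14) ⇒ equivalent

yes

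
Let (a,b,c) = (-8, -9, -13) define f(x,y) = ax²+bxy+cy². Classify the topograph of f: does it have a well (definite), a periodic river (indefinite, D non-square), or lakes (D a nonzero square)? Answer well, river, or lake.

D = b²−4ac = (-9)² − 4·(-8)·(-13) = -335
D < 0 ⇒ definite ⇒ every region one sign ⇒ single well

well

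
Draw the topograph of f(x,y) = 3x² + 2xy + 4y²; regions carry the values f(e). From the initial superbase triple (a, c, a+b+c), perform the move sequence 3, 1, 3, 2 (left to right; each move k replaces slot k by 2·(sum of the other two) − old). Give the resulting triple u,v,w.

start (3,4,9) = (f(1,0),f(0,1),f(1,1))
replace slot 3: 2·(3+4) − 9 = 5 → (3,4,5)
replace slot 1: 2·(4+5) − 3 = 15 → (15,4,5)
replace slot 3: 2·(15+4) − 5 = 33 → (15,4,33)
replace slot 2: 2·(15+33) − 4 = 92 → (15,92,33)

15,92,33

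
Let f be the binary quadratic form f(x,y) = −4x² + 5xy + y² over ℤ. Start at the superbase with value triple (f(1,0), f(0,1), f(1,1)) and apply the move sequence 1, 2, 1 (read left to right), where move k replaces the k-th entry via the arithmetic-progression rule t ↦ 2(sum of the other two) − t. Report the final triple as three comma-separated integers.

start (-4,1,2) = (f(1,0),f(0,1),f(1,1))
replace slot 1: 2·(1+2) − (-4) = 10 → (10,1,2)
replace slot 2: 2·(10+2) − 1 = 23 → (10,23,2)
replace slot 1: 2·(23+2) − 10 = 40 → (40,23,2)

40,23,2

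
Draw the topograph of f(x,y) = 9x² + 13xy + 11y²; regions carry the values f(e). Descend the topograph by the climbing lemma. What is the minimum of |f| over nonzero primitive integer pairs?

translate: b→-5 (≡13 mod 18), so (9,13,11)→(9,-5,7)
flip: (9,-5,7)→(7,5,9)
reduced (well bottom): (7,5,9) with a≤c, −a<b≤a
well minimum = a = 7

7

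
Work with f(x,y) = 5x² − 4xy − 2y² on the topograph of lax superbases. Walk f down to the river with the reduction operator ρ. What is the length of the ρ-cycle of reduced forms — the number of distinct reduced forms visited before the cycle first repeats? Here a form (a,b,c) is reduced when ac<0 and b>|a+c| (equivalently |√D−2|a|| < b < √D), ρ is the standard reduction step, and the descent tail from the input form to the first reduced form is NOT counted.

D = 56, ⌊√D⌋ = 7
descent: ρ → (-2,4,5)  [lands on river]
river: ρ → (5,6,-1)
river: ρ → (-1,6,5)
river: ρ → (5,4,-2)
ρ-cycle length = 4 (tail of 1 descent step not counted)

4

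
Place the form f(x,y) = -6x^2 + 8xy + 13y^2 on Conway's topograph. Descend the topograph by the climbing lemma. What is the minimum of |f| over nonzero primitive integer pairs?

river: ρ → (13,18,-1)
river: ρ → (-1,18,13)
river: ρ → (13,8,-6)
river: ρ → (-6,16,5)
river: ρ → (5,14,-9)
river: ρ → (-9,4,10)
river: ρ → (10,16,-3)
river: ρ → (-3,14,15)
river: ρ → (15,16,-2)
river: ρ → (-2,16,15)
river: ρ → (15,14,-3)
river: ρ → (-3,16,10)
river: ρ → (10,4,-9)
river: ρ → (-9,14,5)
river: ρ → (5,16,-6)
river: ρ → (-6,8,13)
closes: descent 0, river 16
min |a| on river = 1

1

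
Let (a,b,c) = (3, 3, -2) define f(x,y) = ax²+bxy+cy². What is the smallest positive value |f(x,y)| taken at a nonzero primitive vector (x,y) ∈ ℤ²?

river: ρ → (-2,5,1)
river: ρ → (1,5,-2)
river: ρ → (-2,3,3)
river: ρ → (3,3,-2)
closes: descent 0, river 4
min |a| on river = 1

1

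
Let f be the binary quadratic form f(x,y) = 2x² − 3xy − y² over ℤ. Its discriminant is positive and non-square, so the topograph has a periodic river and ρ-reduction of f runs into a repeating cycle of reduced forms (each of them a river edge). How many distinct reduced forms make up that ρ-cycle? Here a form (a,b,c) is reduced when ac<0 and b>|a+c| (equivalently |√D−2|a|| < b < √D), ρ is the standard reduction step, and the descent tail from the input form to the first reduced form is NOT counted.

D = 17, ⌊√D⌋ = 4
descent: ρ → (-1,3,2)  [lands on river]
river: ρ → (2,1,-2)
river: ρ → (-2,3,1)
river: ρ → (1,3,-2)
river: ρ → (-2,1,2)
river: ρ → (2,3,-1)
ρ-cycle length = 6 (tail of 1 descent step not counted)

6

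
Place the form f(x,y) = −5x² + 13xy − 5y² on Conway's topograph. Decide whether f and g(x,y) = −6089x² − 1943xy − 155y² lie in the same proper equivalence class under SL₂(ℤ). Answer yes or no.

D₁ = 69, D₂ = 69
river cycle of f (length 4): (-5, 7, 1), (1, 7, -5), (-5, 3, 3), (3, 3, -5)
river cycle of g (length 4): (1, 7, -5), (-5, 3, 3), (3, 3, -5), (-5, 7, 1)
cycles coincide ⇒ equivalent

yes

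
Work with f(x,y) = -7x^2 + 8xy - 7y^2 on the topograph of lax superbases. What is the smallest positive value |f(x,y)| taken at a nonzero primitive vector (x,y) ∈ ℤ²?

translate: b→6 (≡-8 mod 14), so (7,-8,7)→(7,6,6)
flip: (7,6,6)→(6,-6,7)
translate: b→6 (≡-6 mod 12), so (6,-6,7)→(6,6,7)
reduced (well bottom): (6,6,7) with a≤c, −a<b≤a
well minimum |f| = |-6| = 6 (negative-definite)

6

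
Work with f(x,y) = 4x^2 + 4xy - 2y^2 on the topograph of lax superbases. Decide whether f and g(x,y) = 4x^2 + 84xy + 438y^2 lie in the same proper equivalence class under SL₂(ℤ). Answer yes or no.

D₁ = 48, D₂ = 48
river cycle of f (length 2): (-2, 4, 4), (4, 4, -2)
river cycle of g (length 2): (4, 4, -2), (-2, 4, 4)
cycles coincide ⇒ equivalent

yes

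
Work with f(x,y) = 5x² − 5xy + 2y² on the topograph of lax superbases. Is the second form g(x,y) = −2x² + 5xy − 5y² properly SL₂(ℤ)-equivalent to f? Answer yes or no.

D₁ = -15, D₂ = -15
f: translate: b→5 (≡-5 mod 10), so (5,-5,2)→(5,5,2)
f: flip: (5,5,2)→(2,-5,5)
f: translate: b→-1 (≡-5 mod 4), so (2,-5,5)→(2,-1,2)
f: flip: (2,-1,2)→(2,1,2)
f: reduced (well bottom): (2,1,2) with a≤c, −a<b≤a
g is negative-definite; reduce −g:
−g: translate: b→-1 (≡-5 mod 4), so (2,-5,5)→(2,-1,2)
−g: flip: (2,-1,2)→(2,1,2)
−g: reduced (well bottom): (2,1,2) with a≤c, −a<b≤a
flip sign back: reduced form of g is (-2,-1,-2)
reduced forms (2, 1, 2) vs (-2, -1, -2) ⇒ inequivalent

no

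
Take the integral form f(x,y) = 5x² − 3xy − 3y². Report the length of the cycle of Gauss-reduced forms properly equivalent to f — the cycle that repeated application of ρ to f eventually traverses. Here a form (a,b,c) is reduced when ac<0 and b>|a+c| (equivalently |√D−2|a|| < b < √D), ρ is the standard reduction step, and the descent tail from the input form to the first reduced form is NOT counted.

D = 69, ⌊√D⌋ = 8
descent: ρ → (-3,3,5)  [lands on river]
river: ρ → (5,7,-1)
river: ρ → (-1,7,5)
river: ρ → (5,3,-3)
ρ-cycle length = 4 (tail of 1 descent step not counted)

4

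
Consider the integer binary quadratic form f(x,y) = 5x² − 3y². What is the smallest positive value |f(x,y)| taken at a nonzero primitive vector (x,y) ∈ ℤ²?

descent: ρ → (-3,6,2)  [lands on river]
river: ρ → (2,6,-3)
closes: descent 1, river 2
min |a| on river = 2

2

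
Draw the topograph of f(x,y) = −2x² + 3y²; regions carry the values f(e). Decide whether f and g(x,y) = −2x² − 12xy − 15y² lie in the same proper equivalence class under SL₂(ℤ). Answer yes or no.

D₁ = 24, D₂ = 24
river cycle of f (length 2): (-2, 4, 1), (1, 4, -2)
river cycle of g (length 2): (-2, 4, 1), (1, 4, -2)
cycles coincide ⇒ equivalent

yes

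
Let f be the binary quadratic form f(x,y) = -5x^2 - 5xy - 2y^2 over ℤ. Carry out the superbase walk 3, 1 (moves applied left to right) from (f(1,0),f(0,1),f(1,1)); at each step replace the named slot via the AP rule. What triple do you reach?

start (-5,-2,-12) = (f(1,0),f(0,1),f(1,1))
replace slot 3: 2·((-5)+(-2)) − (-12) = -2 → (-5,-2,-2)
replace slot 1: 2·((-2)+(-2)) − (-5) = -3 → (-3,-2,-2)

-3,-2,-2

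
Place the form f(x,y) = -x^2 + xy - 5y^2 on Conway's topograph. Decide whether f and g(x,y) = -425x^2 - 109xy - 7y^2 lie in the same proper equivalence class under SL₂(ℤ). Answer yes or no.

D₁ = -19, D₂ = -19
f is negative-definite; reduce −f:
−f: translate: b→1 (≡-1 mod 2), so (1,-1,5)→(1,1,5)
−f: reduced (well bottom): (1,1,5) with a≤c, −a<b≤a
flip sign back: reduced form of f is (-1,-1,-5)
g is negative-definite; reduce −g:
−g: flip: (425,109,7)→(7,-109,425)
−g: translate: b→3 (≡-109 mod 14), so (7,-109,425)→(7,3,1)
−g: flip: (7,3,1)→(1,-3,7)
−g: translate: b→1 (≡-3 mod 2), so (1,-3,7)→(1,1,5)
−g: reduced (well bottom): (1,1,5) with a≤c, −a<b≤a
flip sign back: reduced form of g is (-1,-1,-5)
reduced forms (-1, -1, -5) vs (-1, -1, -5) ⇒ equivalent

yes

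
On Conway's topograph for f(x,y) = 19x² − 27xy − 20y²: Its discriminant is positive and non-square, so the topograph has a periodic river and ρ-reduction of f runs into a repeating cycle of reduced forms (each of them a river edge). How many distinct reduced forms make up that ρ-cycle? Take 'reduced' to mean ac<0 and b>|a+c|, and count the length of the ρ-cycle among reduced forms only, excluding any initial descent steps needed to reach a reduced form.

D = 2249, ⌊√D⌋ = 47
descent: ρ → (-20,27,19)  [lands on river]
river: ρ → (19,11,-28)
river: ρ → (-28,45,2)
river: ρ → (2,47,-5)
river: ρ → (-5,43,20)
river: ρ → (20,37,-11)
river: ρ → (-11,29,32)
river: ρ → (32,35,-8)
river: ρ → (-8,45,7)
river: ρ → (7,39,-26)
river: ρ → (-26,13,20)
river: ρ → (20,27,-19)
river: ρ → (-19,11,28)
river: ρ → (28,45,-2)
river: ρ → (-2,47,5)
river: ρ → (5,43,-20)
river: ρ → (-20,37,11)
river: ρ → (11,29,-32)
river: ρ → (-32,35,8)
river: ρ → (8,45,-7)
river: ρ → (-7,39,26)
river: ρ → (26,13,-20)
ρ-cycle length = 22 (tail of 1 descent step not counted)

22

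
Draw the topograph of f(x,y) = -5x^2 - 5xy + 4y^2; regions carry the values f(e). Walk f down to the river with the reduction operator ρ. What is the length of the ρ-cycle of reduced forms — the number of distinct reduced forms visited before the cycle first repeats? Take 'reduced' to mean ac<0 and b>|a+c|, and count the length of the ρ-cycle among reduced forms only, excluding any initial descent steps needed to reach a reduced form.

D = 105, ⌊√D⌋ = 10
descent: ρ → (4,5,-5)  [lands on river]
river: ρ → (-5,5,4)
river: ρ → (4,3,-6)
river: ρ → (-6,9,1)
river: ρ → (1,9,-6)
river: ρ → (-6,3,4)
ρ-cycle length = 6 (tail of 1 descent step not counted)

6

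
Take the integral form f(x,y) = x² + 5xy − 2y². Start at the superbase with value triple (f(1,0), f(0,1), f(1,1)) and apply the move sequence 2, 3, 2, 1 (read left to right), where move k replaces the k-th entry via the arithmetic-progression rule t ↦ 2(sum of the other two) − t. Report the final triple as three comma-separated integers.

start (1,-2,4) = (f(1,0),f(0,1),f(1,1))
replace slot 2: 2·(1+4) − (-2) = 12 → (1,12,4)
replace slot 3: 2·(1+12) − 4 = 22 → (1,12,22)
replace slot 2: 2·(1+22) − 12 = 34 → (1,34,22)
replace slot 1: 2·(34+22) − 1 = 111 → (111,34,22)

111,34,22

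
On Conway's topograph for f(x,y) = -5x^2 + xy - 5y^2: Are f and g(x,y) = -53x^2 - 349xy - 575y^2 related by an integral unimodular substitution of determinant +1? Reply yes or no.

D₁ = -99, D₂ = -99
f is negative-definite; reduce −f:
−f: flip: (5,-1,5)→(5,1,5)
−f: reduced (well bottom): (5,1,5) with a≤c, −a<b≤a
flip sign back: reduced form of f is (-5,-1,-5)
g is negative-definite; reduce −g:
−g: translate: b→31 (≡349 mod 106), so (53,349,575)→(53,31,5)
−g: flip: (53,31,5)→(5,-31,53)
−g: translate: b→-1 (≡-31 mod 10), so (5,-31,53)→(5,-1,5)
−g: flip: (5,-1,5)→(5,1,5)
−g: reduced (well bottom): (5,1,5) with a≤c, −a<b≤a
flip sign back: reduced form of g is (-5,-1,-5)
reduced forms (-5, -1, -5) vs (-5, -1, -5) ⇒ equivalent

yes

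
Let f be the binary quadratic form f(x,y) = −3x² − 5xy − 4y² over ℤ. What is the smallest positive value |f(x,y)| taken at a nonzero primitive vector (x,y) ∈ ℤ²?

translate: b→-1 (≡5 mod 6), so (3,5,4)→(3,-1,2)
flip: (3,-1,2)→(2,1,3)
reduced (well bottom): (2,1,3) with a≤c, −a<b≤a
well minimum |f| = |-2| = 2 (negative-definite)

2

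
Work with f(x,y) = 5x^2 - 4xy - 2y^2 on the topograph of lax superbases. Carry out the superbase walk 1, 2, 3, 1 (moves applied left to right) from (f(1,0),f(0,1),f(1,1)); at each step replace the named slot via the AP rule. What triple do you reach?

start (5,-2,-1) = (f(1,0),f(0,1),f(1,1))
replace slot 1: 2·((-2)+(-1)) − 5 = -11 → (-11,-2,-1)
replace slot 2: 2·((-11)+(-1)) − (-2) = -22 → (-11,-22,-1)
replace slot 3: 2·((-11)+(-22)) − (-1) = -65 → (-11,-22,-65)
replace slot 1: 2·((-22)+(-65)) − (-11) = -163 → (-163,-22,-65)

-163,-22,-65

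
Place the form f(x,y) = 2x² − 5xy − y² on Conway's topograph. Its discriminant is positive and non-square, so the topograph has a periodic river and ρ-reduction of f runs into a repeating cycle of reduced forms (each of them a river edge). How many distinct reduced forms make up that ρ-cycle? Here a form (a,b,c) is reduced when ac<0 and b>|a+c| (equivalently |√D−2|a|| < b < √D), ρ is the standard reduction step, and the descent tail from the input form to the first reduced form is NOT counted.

D = 33, ⌊√D⌋ = 5
descent: ρ → (-1,5,2)  [lands on river]
river: ρ → (2,3,-3)
river: ρ → (-3,3,2)
river: ρ → (2,5,-1)
ρ-cycle length = 4 (tail of 1 descent step not counted)

4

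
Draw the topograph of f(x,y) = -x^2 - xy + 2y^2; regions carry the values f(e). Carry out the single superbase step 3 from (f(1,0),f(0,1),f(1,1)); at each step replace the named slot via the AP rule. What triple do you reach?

start (-1,2,0) = (f(1,0),f(0,1),f(1,1))
replace slot 3: 2·((-1)+2) − 0 = 2 → (-1,2,2)

-1,2,2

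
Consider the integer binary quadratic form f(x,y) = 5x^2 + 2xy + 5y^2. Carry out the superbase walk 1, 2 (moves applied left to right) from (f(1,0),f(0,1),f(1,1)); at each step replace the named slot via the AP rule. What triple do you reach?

start (5,5,12) = (f(1,0),f(0,1),f(1,1))
replace slot 1: 2·(5+12) − 5 = 29 → (29,5,12)
replace slot 2: 2·(29+12) − 5 = 77 → (29,77,12)

29,77,12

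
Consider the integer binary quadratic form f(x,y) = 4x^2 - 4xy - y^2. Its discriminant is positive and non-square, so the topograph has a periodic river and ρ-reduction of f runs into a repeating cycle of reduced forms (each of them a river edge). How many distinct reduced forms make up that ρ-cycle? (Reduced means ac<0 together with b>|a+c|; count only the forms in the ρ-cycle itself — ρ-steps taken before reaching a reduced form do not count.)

D = 32, ⌊√D⌋ = 5
descent: ρ → (-1,4,4)  [lands on river]
river: ρ → (4,4,-1)
ρ-cycle length = 2 (tail of 1 descent step not counted)

2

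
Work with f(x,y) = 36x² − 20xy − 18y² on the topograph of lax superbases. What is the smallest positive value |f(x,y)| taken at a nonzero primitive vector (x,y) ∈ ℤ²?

descent: ρ → (-18,20,36)  [lands on river]
river: ρ → (36,52,-2)
river: ρ → (-2,52,36)
river: ρ → (36,20,-18)
river: ρ → (-18,52,4)
river: ρ → (4,52,-18)
closes: descent 1, river 6
min |a| on river = 2

2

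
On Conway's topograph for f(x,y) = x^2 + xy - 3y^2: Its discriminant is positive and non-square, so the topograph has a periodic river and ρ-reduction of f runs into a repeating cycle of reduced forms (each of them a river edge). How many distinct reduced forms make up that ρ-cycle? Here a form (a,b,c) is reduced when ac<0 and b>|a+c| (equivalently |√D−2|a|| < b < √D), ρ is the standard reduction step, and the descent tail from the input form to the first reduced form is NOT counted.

D = 13, ⌊√D⌋ = 3
descent: ρ → (-3,-1,1)
descent: ρ → (1,3,-1)  [lands on river]
river: ρ → (-1,3,1)
ρ-cycle length = 2 (tail of 2 descent steps not counted)

2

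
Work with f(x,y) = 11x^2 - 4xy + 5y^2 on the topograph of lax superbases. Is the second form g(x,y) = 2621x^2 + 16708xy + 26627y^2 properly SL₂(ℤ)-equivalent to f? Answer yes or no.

D₁ = -204, D₂ = -204
f: flip: (11,-4,5)→(5,4,11)
f: reduced (well bottom): (5,4,11) with a≤c, −a<b≤a
g: translate: b→982 (≡16708 mod 5242), so (2621,16708,26627)→(2621,982,92)
g: flip: (2621,982,92)→(92,-982,2621)
g: translate: b→-62 (≡-982 mod 184), so (92,-982,2621)→(92,-62,11)
g: flip: (92,-62,11)→(11,62,92)
g: translate: b→-4 (≡62 mod 22), so (11,62,92)→(11,-4,5)
g: flip: (11,-4,5)→(5,4,11)
g: reduced (well bottom): (5,4,11) with a≤c, −a<b≤a
reduced forms (5, 4, 11) vs (5, 4, 11) ⇒ equivalent

yes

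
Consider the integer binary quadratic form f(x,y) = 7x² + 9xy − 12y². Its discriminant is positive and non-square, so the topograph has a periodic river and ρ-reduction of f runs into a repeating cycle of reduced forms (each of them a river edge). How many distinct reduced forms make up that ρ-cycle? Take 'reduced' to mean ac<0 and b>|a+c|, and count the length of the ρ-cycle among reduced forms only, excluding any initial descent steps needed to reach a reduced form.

D = 417, ⌊√D⌋ = 20
river: ρ → (-12,15,4)
river: ρ → (4,17,-8)
river: ρ → (-8,15,6)
river: ρ → (6,9,-14)
river: ρ → (-14,19,1)
river: ρ → (1,19,-14)
river: ρ → (-14,9,6)
river: ρ → (6,15,-8)
river: ρ → (-8,17,4)
river: ρ → (4,15,-12)
river: ρ → (-12,9,7)
river: ρ → (7,19,-2)
river: ρ → (-2,17,16)
river: ρ → (16,15,-3)
river: ρ → (-3,15,16)
river: ρ → (16,17,-2)
river: ρ → (-2,19,7)
river: ρ → (7,9,-12)
ρ-cycle length = 18 (tail of 0 descent steps not counted)

18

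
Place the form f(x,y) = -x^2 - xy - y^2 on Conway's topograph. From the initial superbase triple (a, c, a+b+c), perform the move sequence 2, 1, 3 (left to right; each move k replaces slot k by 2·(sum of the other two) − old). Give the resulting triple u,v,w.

start (-1,-1,-3) = (f(1,0),f(0,1),f(1,1))
replace slot 2: 2·((-1)+(-3)) − (-1) = -7 → (-1,-7,-3)
replace slot 1: 2·((-7)+(-3)) − (-1) = -19 → (-19,-7,-3)
replace slot 3: 2·((-19)+(-7)) − (-3) = -49 → (-19,-7,-49)

-19,-7,-49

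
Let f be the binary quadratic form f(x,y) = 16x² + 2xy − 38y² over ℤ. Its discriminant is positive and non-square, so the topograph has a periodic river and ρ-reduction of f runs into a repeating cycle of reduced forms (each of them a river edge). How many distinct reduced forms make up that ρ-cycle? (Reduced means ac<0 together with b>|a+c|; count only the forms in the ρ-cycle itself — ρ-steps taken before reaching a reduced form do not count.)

D = 2436, ⌊√D⌋ = 49
descent: ρ → (-38,-2,16)
descent: ρ → (16,34,-20)  [lands on river]
river: ρ → (-20,46,4)
river: ρ → (4,42,-42)
river: ρ → (-42,42,4)
river: ρ → (4,46,-20)
river: ρ → (-20,34,16)
river: ρ → (16,30,-24)
river: ρ → (-24,18,22)
river: ρ → (22,26,-20)
river: ρ → (-20,14,28)
river: ρ → (28,42,-6)
river: ρ → (-6,42,28)
river: ρ → (28,14,-20)
river: ρ → (-20,26,22)
river: ρ → (22,18,-24)
river: ρ → (-24,30,16)
ρ-cycle length = 16 (tail of 2 descent steps not counted)

16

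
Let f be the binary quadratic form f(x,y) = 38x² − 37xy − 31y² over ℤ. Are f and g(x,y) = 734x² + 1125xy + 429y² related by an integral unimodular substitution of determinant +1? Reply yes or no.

D₁ = 6081, D₂ = 6081
river cycle of f (length 10): (-31, 37, 38), (38, 39, -30), (-30, 21, 47), (47, 73, -4), (-4, 71, 65), (65, 59, -10), (-10, 61, 59), (59, 57, -12), (-12, 63, 44), (44, 25, -31)
river cycle of g (length 10): (38, 39, -30), (-30, 21, 47), (47, 73, -4), (-4, 71, 65), (65, 59, -10), (-10, 61, 59), (59, 57, -12), (-12, 63, 44), (44, 25, -31), (-31, 37, 38)
cycles coincide ⇒ equivalent

yes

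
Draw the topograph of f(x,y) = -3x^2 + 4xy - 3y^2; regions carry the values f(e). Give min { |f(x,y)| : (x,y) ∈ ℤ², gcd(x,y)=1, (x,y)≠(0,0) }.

translate: b→2 (≡-4 mod 6), so (3,-4,3)→(3,2,2)
flip: (3,2,2)→(2,-2,3)
translate: b→2 (≡-2 mod 4), so (2,-2,3)→(2,2,3)
reduced (well bottom): (2,2,3) with a≤c, −a<b≤a
well minimum |f| = |-2| = 2 (negative-definite)

2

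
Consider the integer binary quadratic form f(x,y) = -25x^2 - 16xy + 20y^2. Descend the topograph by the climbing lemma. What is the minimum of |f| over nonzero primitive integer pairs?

descent: ρ → (20,16,-25)  [lands on river]
river: ρ → (-25,34,11)
river: ρ → (11,32,-28)
river: ρ → (-28,24,15)
river: ρ → (15,36,-16)
river: ρ → (-16,28,23)
river: ρ → (23,18,-21)
river: ρ → (-21,24,20)
closes: descent 1, river 8
min |a| on river = 11

11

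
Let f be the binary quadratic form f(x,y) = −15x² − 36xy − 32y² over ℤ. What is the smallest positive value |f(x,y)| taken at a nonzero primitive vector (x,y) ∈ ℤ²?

translate: b→6 (≡36 mod 30), so (15,36,32)→(15,6,11)
flip: (15,6,11)→(11,-6,15)
reduced (well bottom): (11,-6,15) with a≤c, −a<b≤a
well minimum |f| = |-11| = 11 (negative-definite)

11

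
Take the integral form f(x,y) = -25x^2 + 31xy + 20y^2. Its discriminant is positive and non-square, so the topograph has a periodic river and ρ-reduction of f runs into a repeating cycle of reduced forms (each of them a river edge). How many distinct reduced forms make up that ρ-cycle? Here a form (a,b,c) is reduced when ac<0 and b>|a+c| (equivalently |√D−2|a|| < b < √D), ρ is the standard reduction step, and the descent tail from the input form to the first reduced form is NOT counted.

D = 2961, ⌊√D⌋ = 54
river: ρ → (20,49,-7)
river: ρ → (-7,49,20)
river: ρ → (20,31,-25)
river: ρ → (-25,19,26)
river: ρ → (26,33,-18)
river: ρ → (-18,39,20)
river: ρ → (20,41,-16)
river: ρ → (-16,23,38)
river: ρ → (38,53,-1)
river: ρ → (-1,53,38)
river: ρ → (38,23,-16)
river: ρ → (-16,41,20)
river: ρ → (20,39,-18)
river: ρ → (-18,33,26)
river: ρ → (26,19,-25)
river: ρ → (-25,31,20)
ρ-cycle length = 16 (tail of 0 descent steps not counted)

16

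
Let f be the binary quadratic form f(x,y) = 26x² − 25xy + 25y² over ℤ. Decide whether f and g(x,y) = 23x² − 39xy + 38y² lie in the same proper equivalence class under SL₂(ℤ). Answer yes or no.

D₁ = -1975, D₂ = -1975
f: flip: (26,-25,25)→(25,25,26)
f: reduced (well bottom): (25,25,26) with a≤c, −a<b≤a
g: translate: b→7 (≡-39 mod 46), so (23,-39,38)→(23,7,22)
g: flip: (23,7,22)→(22,-7,23)
g: reduced (well bottom): (22,-7,23) with a≤c, −a<b≤a
reduced forms (25, 25, 26) vs (22, -7, 23) ⇒ inequivalent

no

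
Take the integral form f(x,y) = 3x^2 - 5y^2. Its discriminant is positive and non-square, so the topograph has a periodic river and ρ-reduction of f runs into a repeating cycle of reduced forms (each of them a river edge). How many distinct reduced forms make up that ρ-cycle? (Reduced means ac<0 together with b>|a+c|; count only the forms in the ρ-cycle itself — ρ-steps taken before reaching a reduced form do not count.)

D = 60, ⌊√D⌋ = 7
descent: ρ → (-5,0,3)
descent: ρ → (3,6,-2)  [lands on river]
river: ρ → (-2,6,3)
ρ-cycle length = 2 (tail of 2 descent steps not counted)

2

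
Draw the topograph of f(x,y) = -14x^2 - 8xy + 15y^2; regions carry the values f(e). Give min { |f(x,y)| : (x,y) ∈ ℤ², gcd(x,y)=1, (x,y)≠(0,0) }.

descent: ρ → (15,8,-14)  [lands on river]
river: ρ → (-14,20,9)
river: ρ → (9,16,-18)
river: ρ → (-18,20,7)
river: ρ → (7,22,-15)
river: ρ → (-15,8,14)
river: ρ → (14,20,-9)
river: ρ → (-9,16,18)
river: ρ → (18,20,-7)
river: ρ → (-7,22,15)
closes: descent 1, river 10
min |a| on river = 7

7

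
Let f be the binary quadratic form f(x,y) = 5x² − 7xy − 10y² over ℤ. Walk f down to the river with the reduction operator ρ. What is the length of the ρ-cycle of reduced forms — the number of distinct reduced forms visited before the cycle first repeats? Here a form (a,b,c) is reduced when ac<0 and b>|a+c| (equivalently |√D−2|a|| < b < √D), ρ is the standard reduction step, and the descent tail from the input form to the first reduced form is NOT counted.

D = 249, ⌊√D⌋ = 15
descent: ρ → (-10,7,5)  [lands on river]
river: ρ → (5,13,-4)
river: ρ → (-4,11,8)
river: ρ → (8,5,-7)
river: ρ → (-7,9,6)
river: ρ → (6,15,-1)
river: ρ → (-1,15,6)
river: ρ → (6,9,-7)
river: ρ → (-7,5,8)
river: ρ → (8,11,-4)
river: ρ → (-4,13,5)
river: ρ → (5,7,-10)
river: ρ → (-10,13,2)
river: ρ → (2,15,-3)
river: ρ → (-3,15,2)
river: ρ → (2,13,-10)
ρ-cycle length = 16 (tail of 1 descent step not counted)

16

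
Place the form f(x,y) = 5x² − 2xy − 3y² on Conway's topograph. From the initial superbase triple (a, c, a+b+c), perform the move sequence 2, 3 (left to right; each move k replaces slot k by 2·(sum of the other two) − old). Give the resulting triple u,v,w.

start (5,-3,0) = (f(1,0),f(0,1),f(1,1))
replace slot 2: 2·(5+0) − (-3) = 13 → (5,13,0)
replace slot 3: 2·(5+13) − 0 = 36 → (5,13,36)

5,13,36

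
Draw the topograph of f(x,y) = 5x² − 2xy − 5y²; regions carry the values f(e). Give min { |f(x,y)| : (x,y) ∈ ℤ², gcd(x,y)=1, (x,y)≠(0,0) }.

descent: ρ → (-5,2,5)  [lands on river]
river: ρ → (5,8,-2)
river: ρ → (-2,8,5)
river: ρ → (5,2,-5)
river: ρ → (-5,8,2)
river: ρ → (2,8,-5)
closes: descent 1, river 6
min |a| on river = 2

2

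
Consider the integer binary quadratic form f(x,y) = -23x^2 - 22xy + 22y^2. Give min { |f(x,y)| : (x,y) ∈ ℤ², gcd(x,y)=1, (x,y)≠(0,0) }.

descent: ρ → (22,22,-23)  [lands on river]
river: ρ → (-23,24,21)
river: ρ → (21,18,-26)
river: ρ → (-26,34,13)
river: ρ → (13,44,-11)
river: ρ → (-11,44,13)
river: ρ → (13,34,-26)
river: ρ → (-26,18,21)
river: ρ → (21,24,-23)
river: ρ → (-23,22,22)
closes: descent 1, river 10
min |a| on river = 11

11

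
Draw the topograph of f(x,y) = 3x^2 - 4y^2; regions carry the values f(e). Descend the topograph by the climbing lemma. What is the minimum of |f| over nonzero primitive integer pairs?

descent: ρ → (-4,0,3)
descent: ρ → (3,6,-1)  [lands on river]
river: ρ → (-1,6,3)
closes: descent 2, river 2
min |a| on river = 1

1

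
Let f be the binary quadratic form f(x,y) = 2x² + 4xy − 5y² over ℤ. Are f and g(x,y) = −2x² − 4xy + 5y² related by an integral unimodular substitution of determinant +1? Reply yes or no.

D₁ = 56, D₂ = 56
river cycle of f (length 4): (-5, 6, 1), (1, 6, -5), (-5, 4, 2), (2, 4, -5)
river cycle of g (length 4): (5, 4, -2), (-2, 4, 5), (5, 6, -1), (-1, 6, 5)
cycles differ ⇒ inequivalent

no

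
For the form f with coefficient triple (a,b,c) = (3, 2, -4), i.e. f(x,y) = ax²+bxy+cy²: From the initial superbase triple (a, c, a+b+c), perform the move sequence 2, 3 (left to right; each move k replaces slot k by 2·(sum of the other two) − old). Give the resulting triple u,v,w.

start (3,-4,1) = (f(1,0),f(0,1),f(1,1))
replace slot 2: 2·(3+1) − (-4) = 12 → (3,12,1)
replace slot 3: 2·(3+12) − 1 = 29 → (3,12,29)

3,12,29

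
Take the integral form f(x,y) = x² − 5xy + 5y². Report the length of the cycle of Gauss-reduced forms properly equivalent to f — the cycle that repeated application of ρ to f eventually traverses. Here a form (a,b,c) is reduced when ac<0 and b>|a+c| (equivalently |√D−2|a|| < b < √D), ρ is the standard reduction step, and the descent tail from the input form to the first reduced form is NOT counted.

D = 5, ⌊√D⌋ = 2
descent: ρ → (5,5,1)
descent: ρ → (1,1,-1)  [lands on river]
river: ρ → (-1,1,1)
ρ-cycle length = 2 (tail of 2 descent steps not counted)

2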